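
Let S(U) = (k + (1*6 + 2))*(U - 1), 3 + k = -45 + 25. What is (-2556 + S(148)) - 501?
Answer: -5262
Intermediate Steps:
k = -23 (k = -3 + (-45 + 25) = -3 - 20 = -23)
S(U) = 15 - 15*U (S(U) = (-23 + (1*6 + 2))*(U - 1) = (-23 + (6 + 2))*(-1 + U) = (-23 + 8)*(-1 + U) = -15*(-1 + U) = 15 - 15*U)
(-2556 + S(148)) - 501 = (-2556 + (15 - 15*148)) - 501 = (-2556 + (15 - 2220)) - 501 = (-2556 - 2205) - 501 = -4761 - 501 = -5262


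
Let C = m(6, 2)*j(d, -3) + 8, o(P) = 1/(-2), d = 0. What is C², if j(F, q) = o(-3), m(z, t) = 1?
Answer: 225/4 ≈ 56.250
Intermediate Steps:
o(P) = -½
j(F, q) = -½
C = 15/2 (C = 1*(-½) + 8 = -½ + 8 = 15/2 ≈ 7.5000)
C² = (15/2)² = 225/4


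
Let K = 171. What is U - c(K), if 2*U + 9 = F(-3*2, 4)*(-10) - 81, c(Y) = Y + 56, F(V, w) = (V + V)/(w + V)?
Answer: -302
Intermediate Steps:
F(V, w) = 2*V/(V + w) (F(V, w) = (2*V)/(V + w) = 2*V/(V + w))
c(Y) = 56 + Y
U = -75 (U = -9/2 + ((2*(-3*2)/(-3*2 + 4))*(-10) - 81)/2 = -9/2 + ((2*(-6)/(-6 + 4))*(-10) - 81)/2 = -9/2 + ((2*(-6)/(-2))*(-10) - 81)/2 = -9/2 + ((2*(-6)*(-½))*(-10) - 81)/2 = -9/2 + (6*(-10) - 81)/2 = -9/2 + (-60 - 81)/2 = -9/2 + (½)*(-141) = -9/2 - 141/2 = -75)
U - c(K) = -75 - (56 + 171) = -75 - 1*227 = -75 - 227 = -302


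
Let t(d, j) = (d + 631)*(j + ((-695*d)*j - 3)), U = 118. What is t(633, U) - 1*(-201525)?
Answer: -65616838235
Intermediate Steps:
t(d, j) = (631 + d)*(-3 + j - 695*d*j) (t(d, j) = (631 + d)*(j + (-695*d*j - 3)) = (631 + d)*(j + (-3 - 695*d*j)) = (631 + d)*(-3 + j - 695*d*j))
t(633, U) - 1*(-201525) = (-1893 - 3*633 + 631*118 - 438544*633*118 - 695*118*633²) - 1*(-201525) = (-1893 - 1899 + 74458 - 32756605536 - 695*118*400689) + 201525 = (-1893 - 1899 + 74458 - 32756605536 - 32860504890) + 201525 = -65617039760 + 201525 = -65616838235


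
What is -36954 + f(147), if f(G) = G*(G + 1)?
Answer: -15198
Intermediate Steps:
f(G) = G*(1 + G)
-36954 + f(147) = -36954 + 147*(1 + 147) = -36954 + 147*148 = -36954 + 21756 = -15198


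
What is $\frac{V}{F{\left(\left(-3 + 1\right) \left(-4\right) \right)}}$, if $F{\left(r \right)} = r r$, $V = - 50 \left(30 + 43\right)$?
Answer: $- \frac{1825}{32} \approx -57.031$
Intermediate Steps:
$V = -3650$ ($V = \left(-50\right) 73 = -3650$)
$F{\left(r \right)} = r^{2}$
$\frac{V}{F{\left(\left(-3 + 1\right) \left(-4\right) \right)}} = - \frac{3650}{\left(\left(-3 + 1\right) \left(-4\right)\right)^{2}} = - \frac{3650}{\left(\left(-2\right) \left(-4\right)\right)^{2}} = - \frac{3650}{8^{2}} = - \frac{3650}{64} = \left(-3650\right) \frac{1}{64} = - \frac{1825}{32}$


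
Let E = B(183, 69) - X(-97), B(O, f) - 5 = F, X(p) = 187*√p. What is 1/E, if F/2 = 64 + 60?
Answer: 23/314182 + 17*I*√97/314182 ≈ 7.3206e-5 + 0.00053291*I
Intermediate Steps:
F = 248 (F = 2*(64 + 60) = 2*124 = 248)
B(O, f) = 253 (B(O, f) = 5 + 248 = 253)
E = 253 - 187*I*√97 (E = 253 - 187*√(-97) = 253 - 187*I*√97 ≈ 253.0 - 1841.7*I)
1/E = 1/(253 - 187*I*√97)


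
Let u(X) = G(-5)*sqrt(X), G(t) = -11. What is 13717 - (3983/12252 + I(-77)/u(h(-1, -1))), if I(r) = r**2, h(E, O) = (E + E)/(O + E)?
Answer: 174660529/12252 ≈ 14256.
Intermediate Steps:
h(E, O) = 2*E/(E + O) (h(E, O) = (2*E)/(E + O) = 2*E/(E + O))
u(X) = -11*sqrt(X)
13717 - (3983/12252 + I(-77)/u(h(-1, -1))) = 13717 - (3983/12252 + (-77)**2/((-11*sqrt(2)*sqrt(-1/(-1 - 1))))) = 13717 - (3983*(1/12252) + 5929/((-11*sqrt(2)*sqrt(-1/(-2))))) = 13717 - (3983/12252 + 5929/((-11*sqrt(2*(-1)*(-1/2))))) = 13717 - (3983/12252 + 5929/((-11*sqrt(1)))) = 13717 - (3983/12252 + 5929/((-11*1))) = 13717 - (3983/12252 + 5929/(-11)) = 13717 - (3983/12252 + 5929*(-1/11)) = 13717 - (3983/12252 - 539) = 13717 - 1*(-6599845/12252) = 13717 + 6599845/12252 = 174660529/12252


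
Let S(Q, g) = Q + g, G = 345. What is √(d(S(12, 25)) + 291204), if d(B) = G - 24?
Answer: 65*√69 ≈ 539.93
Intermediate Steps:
d(B) = 321 (d(B) = 345 - 24 = 321)
√(d(S(12, 25)) + 291204) = √(321 + 291204) = √291525 = 65*√69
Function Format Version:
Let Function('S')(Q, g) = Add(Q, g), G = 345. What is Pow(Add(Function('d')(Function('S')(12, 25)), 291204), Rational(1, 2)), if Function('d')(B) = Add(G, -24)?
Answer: Mul(65, Pow(69, Rational(1, 2))) ≈ 539.93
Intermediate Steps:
Function('d')(B) = 321 (Function('d')(B) = Add(345, -24) = 321)
Pow(Add(Function('d')(Function('S')(12, 25)), 291204), Rational(1, 2)) = Pow(Add(321, 291204), Rational(1, 2)) = Pow(291525, Rational(1, 2)) = Mul(65, Pow(69, Rational(1, 2)))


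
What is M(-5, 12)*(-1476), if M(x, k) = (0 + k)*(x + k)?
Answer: -123984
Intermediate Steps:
M(x, k) = k*(k + x)
M(-5, 12)*(-1476) = (12*(12 - 5))*(-1476) = (12*7)*(-1476) = 84*(-1476) = -123984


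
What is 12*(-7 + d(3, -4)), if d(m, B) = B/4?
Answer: -96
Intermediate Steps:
d(m, B) = B/4 (d(m, B) = B*(1/4) = B/4)
12*(-7 + d(3, -4)) = 12*(-7 + (1/4)*(-4)) = 12*(-7 - 1) = 12*(-8) = -96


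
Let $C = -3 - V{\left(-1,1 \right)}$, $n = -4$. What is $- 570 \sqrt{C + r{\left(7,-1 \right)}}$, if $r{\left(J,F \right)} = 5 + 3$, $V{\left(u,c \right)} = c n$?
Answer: $-1710$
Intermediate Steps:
$V{\left(u,c \right)} = - 4 c$ ($V{\left(u,c \right)} = c \left(-4\right) = - 4 c$)
$r{\left(J,F \right)} = 8$
$C = 1$ ($C = -3 - \left(-4\right) 1 = -3 - -4 = -3 + 4 = 1$)
$- 570 \sqrt{C + r{\left(7,-1 \right)}} = - 570 \sqrt{1 + 8} = - 570 \sqrt{9} = \left(-570\right) 3 = -1710$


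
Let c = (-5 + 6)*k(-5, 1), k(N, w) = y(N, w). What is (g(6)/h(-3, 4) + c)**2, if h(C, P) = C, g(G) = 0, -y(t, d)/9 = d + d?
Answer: 324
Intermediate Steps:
y(t, d) = -18*d (y(t, d) = -9*(d + d) = -18*d)
k(N, w) = -18*w
c = -18 (c = (-5 + 6)*(-18*1) = 1*(-18) = -18)
(g(6)/h(-3, 4) + c)**2 = (0/(-3) - 18)**2 = (0*(-1/3) - 18)**2 = (0 - 18)**2 = (-18)**2 = 324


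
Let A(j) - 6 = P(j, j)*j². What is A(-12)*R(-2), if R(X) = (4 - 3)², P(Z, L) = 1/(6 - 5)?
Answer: 150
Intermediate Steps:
P(Z, L) = 1 (P(Z, L) = 1/1 = 1)
A(j) = 6 + j² (A(j) = 6 + 1*j² = 6 + j²)
R(X) = 1 (R(X) = 1² = 1)
A(-12)*R(-2) = (6 + (-12)²)*1 = (6 + 144)*1 = 150*1 = 150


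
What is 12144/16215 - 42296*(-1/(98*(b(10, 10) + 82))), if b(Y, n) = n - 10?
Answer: 2838474/472115 ≈ 6.0123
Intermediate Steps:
b(Y, n) = -10 + n
12144/16215 - 42296*(-1/(98*(b(10, 10) + 82))) = 12144/16215 - 42296*(-1/(98*((-10 + 10) + 82))) = 12144*(1/16215) - 42296*(-1/(98*(0 + 82))) = 176/235 - 42296/((-98*82)) = 176/235 - 42296/(-8036) = 176/235 - 42296*(-1/8036) = 176/235 + 10574/2009 = 2838474/472115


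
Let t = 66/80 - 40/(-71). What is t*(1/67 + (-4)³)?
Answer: -16903641/190280 ≈ -88.836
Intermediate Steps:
t = 3943/2840 (t = 66*(1/80) - 40*(-1/71) = 33/40 + 40/71 = 3943/2840 ≈ 1.3884)
t*(1/67 + (-4)³) = 3943*(1/67 + (-4)³)/2840 = 3943*(1/67 - 64)/2840 = (3943/2840)*(-4287/67) = -16903641/190280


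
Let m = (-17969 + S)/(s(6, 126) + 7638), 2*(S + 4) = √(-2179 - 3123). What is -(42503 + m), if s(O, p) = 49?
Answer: -326702588/7687 - I*√5302/15374 ≈ -42501.0 - 0.0047362*I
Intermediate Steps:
S = -4 + I*√5302/2 (S = -4 + √(-2179 - 3123)/2 = -4 + √(-5302)/2 = -4 + (I*√5302)/2 = -4 + I*√5302/2 ≈ -4.0 + 36.407*I)
m = -17973/7687 + I*√5302/15374 (m = (-17969 + (-4 + I*√5302/2))/(49 + 7638) = (-17973 + I*√5302/2)/7687 = (-17973 + I*√5302/2)*(1/7687) = -17973/7687 + I*√5302/15374 ≈ -2.3381 + 0.0047362*I)
-(42503 + m) = -(42503 + (-17973/7687 + I*√5302/15374)) = -(326702588/7687 + I*√5302/15374) = -326702588/7687 - I*√5302/15374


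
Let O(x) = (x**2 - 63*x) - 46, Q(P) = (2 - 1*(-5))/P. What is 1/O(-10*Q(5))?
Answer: 1/1032 ≈ 0.00096899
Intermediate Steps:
Q(P) = 7/P (Q(P) = (2 + 5)/P = 7/P)
O(x) = -46 + x**2 - 63*x
1/O(-10*Q(5)) = 1/(-46 + (-70/5)**2 - (-630)*7/5) = 1/(-46 + (-70/5)**2 - (-630)*7*(1/5)) = 1/(-46 + (-10*7/5)**2 - (-630)*7/5) = 1/(-46 + (-14)**2 - 63*(-14)) = 1/(-46 + 196 + 882) = 1/1032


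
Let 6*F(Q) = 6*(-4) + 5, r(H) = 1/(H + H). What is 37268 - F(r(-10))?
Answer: 223627/6 ≈ 37271.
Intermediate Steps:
r(H) = 1/(2*H)
F(Q) = -19/6 (F(Q) = (6*(-4) + 5)/6 = (-24 + 5)/6 = (1/6)*(-19) = -19/6)
37268 - F(r(-10)) = 37268 - 1*(-19/6) = 37268 + 19/6 = 223627/6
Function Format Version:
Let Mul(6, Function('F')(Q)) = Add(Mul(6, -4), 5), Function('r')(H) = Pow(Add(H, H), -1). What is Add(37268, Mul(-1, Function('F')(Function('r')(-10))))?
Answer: Rational(223627, 6) ≈ 37271.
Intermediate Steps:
Function('r')(H) = Mul(Rational(1, 2), Pow(H, -1)) (Function('r')(H) = Pow(Mul(2, H), -1) = Mul(Rational(1, 2), Pow(H, -1)))
Function('F')(Q) = Rational(-19, 6) (Function('F')(Q) = Mul(Rational(1, 6), Add(Mul(6, -4), 5)) = Mul(Rational(1, 6), Add(-24, 5)) = Mul(Rational(1, 6), -19) = Rational(-19, 6))
Add(37268, Mul(-1, Function('F')(Function('r')(-10)))) = Add(37268, Mul(-1, Rational(-19, 6))) = Add(37268, Rational(19, 6)) = Rational(223627, 6)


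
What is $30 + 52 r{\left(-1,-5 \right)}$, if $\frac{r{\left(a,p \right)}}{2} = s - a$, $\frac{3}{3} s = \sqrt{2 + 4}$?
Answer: $134 + 104 \sqrt{6} \approx 388.75$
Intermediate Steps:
$s = \sqrt{6}$ ($s = \sqrt{2 + 4} = \sqrt{6} \approx 2.4495$)
$r{\left(a,p \right)} = - 2 a + 2 \sqrt{6}$ ($r{\left(a,p \right)} = 2 \left(\sqrt{6} - a\right) = - 2 a + 2 \sqrt{6}$)
$30 + 52 r{\left(-1,-5 \right)} = 30 + 52 \left(\left(-2\right) \left(-1\right) + 2 \sqrt{6}\right) = 30 + 52 \left(2 + 2 \sqrt{6}\right) = 30 + \left(104 + 104 \sqrt{6}\right) = 134 + 104 \sqrt{6}$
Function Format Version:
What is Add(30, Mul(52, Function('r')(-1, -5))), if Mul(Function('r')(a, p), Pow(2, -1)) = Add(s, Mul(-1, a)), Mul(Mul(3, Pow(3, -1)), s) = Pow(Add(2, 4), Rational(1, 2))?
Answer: Add(134, Mul(104, Pow(6, Rational(1, 2)))) ≈ 388.75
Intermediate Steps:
s = Pow(6, Rational(1, 2)) (s = Pow(Add(2, 4), Rational(1, 2)) = Pow(6, Rational(1, 2)) ≈ 2.4495)
Function('r')(a, p) = Add(Mul(-2, a), Mul(2, Pow(6, Rational(1, 2)))) (Function('r')(a, p) = Mul(2, Add(Pow(6, Rational(1, 2)), Mul(-1, a))) = Add(Mul(-2, a), Mul(2, Pow(6, Rational(1, 2)))))
Add(30, Mul(52, Function('r')(-1, -5))) = Add(30, Mul(52, Add(Mul(-2, -1), Mul(2, Pow(6, Rational(1, 2)))))) = Add(30, Mul(52, Add(2, Mul(2, Pow(6, Rational(1, 2)))))) = Add(30, Add(104, Mul(104, Pow(6, Rational(1, 2))))) = Add(134, Mul(104, Pow(6, Rational(1, 2))))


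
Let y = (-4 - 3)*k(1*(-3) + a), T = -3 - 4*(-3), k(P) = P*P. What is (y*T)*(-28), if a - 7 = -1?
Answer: 15876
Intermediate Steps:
a = 6 (a = 7 - 1 = 6)
k(P) = P²
T = 9 (T = -3 + 12 = 9)
y = -63 (y = (-4 - 3)*(1*(-3) + 6)² = -7*(-3 + 6)² = -7*3² = -7*9 = -63)
(y*T)*(-28) = -63*9*(-28) = -567*(-28) = 15876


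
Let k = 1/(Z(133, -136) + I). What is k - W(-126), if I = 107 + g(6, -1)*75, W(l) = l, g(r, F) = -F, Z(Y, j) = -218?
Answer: 4535/36 ≈ 125.97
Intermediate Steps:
I = 182 (I = 107 - 1*(-1)*75 = 107 + 1*75 = 107 + 75 = 182)
k = -1/36 (k = 1/(-218 + 182) = 1/(-36) = -1/36 ≈ -0.027778)
k - W(-126) = -1/36 - 1*(-126) = -1/36 + 126 = 4535/36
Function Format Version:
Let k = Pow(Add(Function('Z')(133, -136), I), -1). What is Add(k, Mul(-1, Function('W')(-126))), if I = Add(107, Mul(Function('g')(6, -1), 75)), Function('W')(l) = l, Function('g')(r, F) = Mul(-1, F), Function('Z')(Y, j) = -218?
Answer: Rational(4535, 36) ≈ 125.97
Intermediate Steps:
I = 182 (I = Add(107, Mul(Mul(-1, -1), 75)) = Add(107, Mul(1, 75)) = Add(107, 75) = 182)
k = Rational(-1, 36) (k = Pow(Add(-218, 182), -1) = Pow(-36, -1) = Rational(-1, 36) ≈ -0.027778)
Add(k, Mul(-1, Function('W')(-126))) = Add(Rational(-1, 36), Mul(-1, -126)) = Add(Rational(-1, 36), 126) = Rational(4535, 36)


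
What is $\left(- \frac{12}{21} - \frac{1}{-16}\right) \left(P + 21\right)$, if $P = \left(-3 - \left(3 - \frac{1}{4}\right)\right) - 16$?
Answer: $\frac{171}{448} \approx 0.3817$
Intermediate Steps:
$P = - \frac{87}{4}$ ($P = \left(-3 + \left(-3 + \frac{1}{4}\right)\right) - 16 = \left(-3 - \frac{11}{4}\right) - 16 = - \frac{23}{4} - 16 = - \frac{87}{4} \approx -21.75$)
$\left(- \frac{12}{21} - \frac{1}{-16}\right) \left(P + 21\right) = \left(- \frac{12}{21} - \frac{1}{-16}\right) \left(- \frac{87}{4} + 21\right) = \left(\left(-12\right) \frac{1}{21} - - \frac{1}{16}\right) \left(- \frac{3}{4}\right) = \left(- \frac{4}{7} + \frac{1}{16}\right) \left(- \frac{3}{4}\right) = \left(- \frac{57}{112}\right) \left(- \frac{3}{4}\right) = \frac{171}{448}$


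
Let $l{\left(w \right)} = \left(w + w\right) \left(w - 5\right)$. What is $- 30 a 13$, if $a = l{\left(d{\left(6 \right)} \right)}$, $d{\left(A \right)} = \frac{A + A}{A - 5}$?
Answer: $-65520$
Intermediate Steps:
$d{\left(A \right)} = \frac{2 A}{-5 + A}$
$l{\left(w \right)} = 2 w \left(-5 + w\right)$
$a = 168$ ($a = 2 \cdot 2 \cdot 6 \frac{1}{-5 + 6} \left(-5 + 2 \cdot 6 \frac{1}{-5 + 6}\right) = 2 \cdot 2 \cdot 6 \cdot 1^{-1} \left(-5 + 2 \cdot 6 \cdot 1^{-1}\right) = 2 \cdot 2 \cdot 6 \cdot 1 \left(-5 + 2 \cdot 6 \cdot 1\right) = 2 \cdot 12 \left(-5 + 12\right) = 2 \cdot 12 \cdot 7 = 168$)
$- 30 a 13 = \left(-30\right) 168 \cdot 13 = \left(-5040\right) 13 = -65520$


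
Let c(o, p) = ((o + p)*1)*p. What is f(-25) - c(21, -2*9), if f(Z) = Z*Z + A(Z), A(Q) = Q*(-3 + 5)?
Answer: 629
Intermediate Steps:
A(Q) = 2*Q (A(Q) = Q*2 = 2*Q)
c(o, p) = p*(o + p) (c(o, p) = (o + p)*p = p*(o + p))
f(Z) = Z² + 2*Z (f(Z) = Z*Z + 2*Z = Z² + 2*Z)
f(-25) - c(21, -2*9) = -25*(2 - 25) - (-2*9)*(21 - 2*9) = -25*(-23) - (-18)*(21 - 18) = 575 - (-18)*3 = 575 - 1*(-54) = 575 + 54 = 629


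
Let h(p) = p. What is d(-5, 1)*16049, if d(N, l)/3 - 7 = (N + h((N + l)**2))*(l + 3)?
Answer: 2455497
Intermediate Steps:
d(N, l) = 21 + 3*(3 + l)*(N + (N + l)**2) (d(N, l) = 21 + 3*((N + (N + l)**2)*(l + 3)) = 21 + 3*((N + (N + l)**2)*(3 + l)) = 21 + 3*((3 + l)*(N + (N + l)**2)) = 21 + 3*(3 + l)*(N + (N + l)**2))
d(-5, 1)*16049 = (21 + 9*(-5) + 9*(-5 + 1)**2 + 3*(-5)*1 + 3*1*(-5 + 1)**2)*16049 = (21 - 45 + 9*(-4)**2 - 15 + 3*1*(-4)**2)*16049 = (21 - 45 + 9*16 - 15 + 3*1*16)*16049 = (21 - 45 + 144 - 15 + 48)*16049 = 153*16049 = 2455497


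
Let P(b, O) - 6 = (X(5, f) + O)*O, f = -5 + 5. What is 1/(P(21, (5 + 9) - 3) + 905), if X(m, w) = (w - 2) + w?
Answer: 1/1010 ≈ 0.00099010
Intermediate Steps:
f = 0
X(m, w) = -2 + 2*w (X(m, w) = (-2 + w) + w = -2 + 2*w)
P(b, O) = 6 + O*(-2 + O) (P(b, O) = 6 + ((-2 + 2*0) + O)*O = 6 + ((-2 + 0) + O)*O = 6 + (-2 + O)*O = 6 + O*(-2 + O))
1/(P(21, (5 + 9) - 3) + 905) = 1/((6 + ((5 + 9) - 3)**2 - 2*((5 + 9) - 3)) + 905) = 1/((6 + (14 - 3)**2 - 2*(14 - 3)) + 905) = 1/((6 + 11**2 - 2*11) + 905) = 1/((6 + 121 - 22) + 905) = 1/(105 + 905) = 1/1010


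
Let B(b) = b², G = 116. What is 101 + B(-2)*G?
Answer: 565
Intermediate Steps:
101 + B(-2)*G = 101 + (-2)²*116 = 101 + 4*116 = 101 + 464 = 565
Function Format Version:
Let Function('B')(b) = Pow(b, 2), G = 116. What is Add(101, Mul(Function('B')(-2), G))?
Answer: 565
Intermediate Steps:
Add(101, Mul(Function('B')(-2), G)) = Add(101, Mul(Pow(-2, 2), 116)) = Add(101, Mul(4, 116)) = Add(101, 464) = 565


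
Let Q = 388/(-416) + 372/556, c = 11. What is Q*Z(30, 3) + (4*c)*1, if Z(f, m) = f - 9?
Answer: 556033/14456 ≈ 38.464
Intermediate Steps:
Z(f, m) = -9 + f
Q = -3811/14456 (Q = 388*(-1/416) + 372*(1/556) = -97/104 + 93/139 = -3811/14456 ≈ -0.26363)
Q*Z(30, 3) + (4*c)*1 = -3811*(-9 + 30)/14456 + (4*11)*1 = -3811/14456*21 + 44*1 = -80031/14456 + 44 = 556033/14456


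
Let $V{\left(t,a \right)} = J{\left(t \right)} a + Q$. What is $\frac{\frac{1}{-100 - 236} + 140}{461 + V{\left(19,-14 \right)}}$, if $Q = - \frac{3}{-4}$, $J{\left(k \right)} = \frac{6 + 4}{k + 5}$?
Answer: $\frac{47039}{153188} \approx 0.30707$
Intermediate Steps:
$J{\left(k \right)} = \frac{10}{5 + k}$
$Q = \frac{3}{4}$ ($Q = \left(-3\right) \left(- \frac{1}{4}\right) = \frac{3}{4} \approx 0.75$)
$V{\left(t,a \right)} = \frac{3}{4} + \frac{10 a}{5 + t}$ ($V{\left(t,a \right)} = \frac{10}{5 + t} a + \frac{3}{4} = \frac{10 a}{5 + t} + \frac{3}{4} = \frac{3}{4} + \frac{10 a}{5 + t}$)
$\frac{\frac{1}{-100 - 236} + 140}{461 + V{\left(19,-14 \right)}} = \frac{\frac{1}{-100 - 236} + 140}{461 + \frac{15 + 3 \cdot 19 + 40 \left(-14\right)}{4 \left(5 + 19\right)}} = \frac{\frac{1}{-336} + 140}{461 + \frac{15 + 57 - 560}{4 \cdot 24}} = \frac{- \frac{1}{336} + 140}{461 + \frac{1}{4} \cdot \frac{1}{24} \left(-488\right)} = \frac{47039}{336 \left(461 - \frac{61}{12}\right)} = \frac{47039}{336 \cdot \frac{5471}{12}} = \frac{47039}{336} \cdot \frac{12}{5471} = \frac{47039}{153188}$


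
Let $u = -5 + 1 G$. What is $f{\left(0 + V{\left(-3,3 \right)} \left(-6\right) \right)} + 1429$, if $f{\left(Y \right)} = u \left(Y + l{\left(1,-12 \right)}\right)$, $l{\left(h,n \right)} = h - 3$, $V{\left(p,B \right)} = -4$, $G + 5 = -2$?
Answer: $1165$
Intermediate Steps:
$G = -7$ ($G = -5 - 2 = -7$)
$u = -12$ ($u = -5 + 1 \left(-7\right) = -5 - 7 = -12$)
$l{\left(h,n \right)} = -3 + h$ ($l{\left(h,n \right)} = h - 3 = -3 + h$)
$f{\left(Y \right)} = 24 - 12 Y$ ($f{\left(Y \right)} = - 12 \left(Y + \left(-3 + 1\right)\right) = - 12 \left(Y - 2\right) = - 12 \left(-2 + Y\right) = 24 - 12 Y$)
$f{\left(0 + V{\left(-3,3 \right)} \left(-6\right) \right)} + 1429 = \left(24 - 12 \left(0 - -24\right)\right) + 1429 = \left(24 - 12 \left(0 + 24\right)\right) + 1429 = \left(24 - 288\right) + 1429 = -264 + 1429 = 1165$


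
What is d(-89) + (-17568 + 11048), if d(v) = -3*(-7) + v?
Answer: -6588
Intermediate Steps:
d(v) = 21 + v
d(-89) + (-17568 + 11048) = (21 - 89) + (-17568 + 11048) = -68 - 6520 = -6588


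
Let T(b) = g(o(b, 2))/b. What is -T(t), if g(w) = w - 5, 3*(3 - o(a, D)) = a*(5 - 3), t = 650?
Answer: 653/975 ≈ 0.66974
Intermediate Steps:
o(a, D) = 3 - 2*a/3 (o(a, D) = 3 - a*(5 - 3)/3 = 3 - a*2/3 = 3 - 2*a/3)
g(w) = -5 + w
T(b) = (-2 - 2*b/3)/b (T(b) = (-5 + (3 - 2*b/3))/b = (-2 - 2*b/3)/b)
-T(t) = -(-⅔ - 2/650) = -(-⅔ - 2*1/650) = -(-⅔ - 1/325) = -1*(-653/975) = 653/975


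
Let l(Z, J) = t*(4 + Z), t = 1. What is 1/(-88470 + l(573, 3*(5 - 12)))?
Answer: -1/87893 ≈ -1.1377e-5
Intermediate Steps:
l(Z, J) = 4 + Z (l(Z, J) = 1*(4 + Z) = 4 + Z)
1/(-88470 + l(573, 3*(5 - 12))) = 1/(-88470 + (4 + 573)) = 1/(-88470 + 577) = 1/(-87893) = -1/87893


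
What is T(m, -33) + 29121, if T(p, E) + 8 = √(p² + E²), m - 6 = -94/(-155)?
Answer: 29113 + √27211801/155 ≈ 29147.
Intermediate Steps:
m = 1024/155 (m = 6 - 94/(-155) = 6 - 94*(-1/155) = 6 + 94/155 = 1024/155 ≈ 6.6065)
T(p, E) = -8 + √(E² + p²) (T(p, E) = -8 + √(p² + E²) = -8 + √(E² + p²))
T(m, -33) + 29121 = (-8 + √((-33)² + (1024/155)²)) + 29121 = (-8 + √(1089 + 1048576/24025)) + 29121 = (-8 + √(27211801/24025)) + 29121 = (-8 + √27211801/155) + 29121 = 29113 + √27211801/155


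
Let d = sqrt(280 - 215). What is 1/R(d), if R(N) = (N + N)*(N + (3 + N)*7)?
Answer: 4/3719 - 21*sqrt(65)/483470 ≈ 0.00072537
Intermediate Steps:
d = sqrt(65) ≈ 8.0623
R(N) = 2*N*(21 + 8*N) (R(N) = (2*N)*(N + (21 + 7*N)) = (2*N)*(21 + 8*N) = 2*N*(21 + 8*N))
1/R(d) = 1/(2*sqrt(65)*(21 + 8*sqrt(65))) = sqrt(65)/(130*(21 + 8*sqrt(65)))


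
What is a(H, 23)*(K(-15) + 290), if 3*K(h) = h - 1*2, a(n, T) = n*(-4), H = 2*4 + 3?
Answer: -37532/3 ≈ -12511.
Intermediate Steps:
H = 11 (H = 8 + 3 = 11)
a(n, T) = -4*n
K(h) = -2/3 + h/3 (K(h) = (h - 1*2)/3 = (h - 2)/3 = (-2 + h)/3 = -2/3 + h/3)
a(H, 23)*(K(-15) + 290) = (-4*11)*((-2/3 + (1/3)*(-15)) + 290) = -44*((-2/3 - 5) + 290) = -44*(-17/3 + 290) = -44*853/3 = -37532/3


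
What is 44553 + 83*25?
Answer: 46628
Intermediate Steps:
44553 + 83*25 = 44553 + 2075 = 46628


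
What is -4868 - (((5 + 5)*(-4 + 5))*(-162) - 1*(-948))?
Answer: -4196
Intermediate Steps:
-4868 - (((5 + 5)*(-4 + 5))*(-162) - 1*(-948)) = -4868 - ((10*1)*(-162) + 948) = -4868 - (10*(-162) + 948) = -4868 - (-1620 + 948) = -4868 - 1*(-672) = -4868 + 672 = -4196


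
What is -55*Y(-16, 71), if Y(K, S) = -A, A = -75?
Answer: -4125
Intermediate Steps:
Y(K, S) = 75 (Y(K, S) = -1*(-75) = 75)
-55*Y(-16, 71) = -55*75 = -4125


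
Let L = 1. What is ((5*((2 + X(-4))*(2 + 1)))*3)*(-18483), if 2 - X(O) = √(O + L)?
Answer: -3326940 + 831735*I*√3 ≈ -3.3269e+6 + 1.4406e+6*I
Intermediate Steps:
X(O) = 2 - √(1 + O) (X(O) = 2 - √(O + 1) = 2 - √(1 + O))
((5*((2 + X(-4))*(2 + 1)))*3)*(-18483) = ((5*((2 + (2 - √(1 - 4)))*(2 + 1)))*3)*(-18483) = ((5*((2 + (2 - √(-3)))*3))*3)*(-18483) = ((5*((2 + (2 - I*√3))*3))*3)*(-18483) = ((5*((4 - I*√3)*3))*3)*(-18483) = ((5*(12 - 3*I*√3))*3)*(-18483) = ((60 - 15*I*√3)*3)*(-18483) = (180 - 45*I*√3)*(-18483) = -3326940 + 831735*I*√3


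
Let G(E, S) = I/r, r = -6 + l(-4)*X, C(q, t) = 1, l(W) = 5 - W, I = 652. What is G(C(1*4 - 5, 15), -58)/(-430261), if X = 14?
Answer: -163/12907830 ≈ -1.2628e-5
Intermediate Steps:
r = 120 (r = -6 + (5 - 1*(-4))*14 = -6 + (5 + 4)*14 = -6 + 9*14 = -6 + 126 = 120)
G(E, S) = 163/30 (G(E, S) = 652/120 = 652*(1/120) = 163/30)
G(C(1*4 - 5, 15), -58)/(-430261) = (163/30)/(-430261) = (163/30)*(-1/430261) = -163/12907830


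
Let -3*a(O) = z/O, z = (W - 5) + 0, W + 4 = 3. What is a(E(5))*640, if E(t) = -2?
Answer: -640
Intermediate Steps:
W = -1 (W = -4 + 3 = -1)
z = -6 (z = (-1 - 5) + 0 = -6 + 0 = -6)
a(O) = 2/O (a(O) = -(-2)/O = 2/O)
a(E(5))*640 = (2/(-2))*640 = (2*(-½))*640 = -1*640 = -640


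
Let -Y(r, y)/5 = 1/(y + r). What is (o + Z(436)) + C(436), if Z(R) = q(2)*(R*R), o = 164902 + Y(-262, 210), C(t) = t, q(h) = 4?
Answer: 48137549/52 ≈ 9.2572e+5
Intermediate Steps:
Y(r, y) = -5/(r + y) (Y(r, y) = -5/(y + r) = -5/(r + y))
o = 8574909/52 (o = 164902 - 5/(-262 + 210) = 164902 - 5/(-52) = 164902 - 5*(-1/52) = 164902 + 5/52 = 8574909/52 ≈ 1.6490e+5)
Z(R) = 4*R**2 (Z(R) = 4*(R*R) = 4*R**2)
(o + Z(436)) + C(436) = (8574909/52 + 4*436**2) + 436 = (8574909/52 + 4*190096) + 436 = (8574909/52 + 760384) + 436 = 48114877/52 + 436 = 48137549/52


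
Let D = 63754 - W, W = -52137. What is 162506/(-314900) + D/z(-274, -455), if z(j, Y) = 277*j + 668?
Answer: -1217985057/592248175 ≈ -2.0565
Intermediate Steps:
z(j, Y) = 668 + 277*j
D = 115891 (D = 63754 - 1*(-52137) = 63754 + 52137 = 115891)
162506/(-314900) + D/z(-274, -455) = 162506/(-314900) + 115891/(668 + 277*(-274)) = 162506*(-1/314900) + 115891/(668 - 75898) = -81253/157450 + 115891/(-75230) = -81253/157450 + 115891*(-1/75230) = -81253/157450 - 115891/75230 = -1217985057/592248175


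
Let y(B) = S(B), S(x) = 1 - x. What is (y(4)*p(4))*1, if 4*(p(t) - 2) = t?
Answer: -9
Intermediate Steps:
p(t) = 2 + t/4
y(B) = 1 - B
(y(4)*p(4))*1 = ((1 - 1*4)*(2 + (1/4)*4))*1 = ((1 - 4)*(2 + 1))*1 = -3*3*1 = -9*1 = -9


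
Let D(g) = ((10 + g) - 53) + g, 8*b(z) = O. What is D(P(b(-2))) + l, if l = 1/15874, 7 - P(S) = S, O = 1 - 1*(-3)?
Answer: -476219/15874 ≈ -30.000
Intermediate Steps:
O = 4 (O = 1 + 3 = 4)
b(z) = 1/2 (b(z) = (1/8)*4 = 1/2)
P(S) = 7 - S
l = 1/15874 ≈ 6.2996e-5
D(g) = -43 + 2*g (D(g) = (-43 + g) + g = -43 + 2*g)
D(P(b(-2))) + l = (-43 + 2*(7 - 1*1/2)) + 1/15874 = (-43 + 2*(7 - 1/2)) + 1/15874 = (-43 + 2*(13/2)) + 1/15874 = (-43 + 13) + 1/15874 = -30 + 1/15874 = -476219/15874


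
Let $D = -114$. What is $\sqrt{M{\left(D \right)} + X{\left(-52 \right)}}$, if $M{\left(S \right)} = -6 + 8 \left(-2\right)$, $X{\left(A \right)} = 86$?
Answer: $8$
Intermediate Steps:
$M{\left(S \right)} = -22$ ($M{\left(S \right)} = -6 - 16 = -22$)
$\sqrt{M{\left(D \right)} + X{\left(-52 \right)}} = \sqrt{-22 + 86} = \sqrt{64} = 8$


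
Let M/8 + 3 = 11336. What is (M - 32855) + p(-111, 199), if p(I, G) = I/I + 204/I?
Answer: 2138902/37 ≈ 57808.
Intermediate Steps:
M = 90664 (M = -24 + 8*11336 = -24 + 90688 = 90664)
p(I, G) = 1 + 204/I
(M - 32855) + p(-111, 199) = (90664 - 32855) + (204 - 111)/(-111) = 57809 - 1/111*93 = 57809 - 31/37 = 2138902/37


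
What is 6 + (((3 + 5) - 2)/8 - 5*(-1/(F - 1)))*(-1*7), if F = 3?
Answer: -67/4 ≈ -16.750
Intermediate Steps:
6 + (((3 + 5) - 2)/8 - 5*(-1/(F - 1)))*(-1*7) = 6 + (((3 + 5) - 2)/8 - 5*(-1/(3 - 1)))*(-1*7) = 6 + ((8 - 2)*(⅛) - 5/(2*(-1)))*(-7) = 6 + (6*(⅛) - 5/(-2))*(-7) = 6 + (¾ - 5*(-½))*(-7) = 6 + (¾ + 5/2)*(-7) = 6 + (13/4)*(-7) = 6 - 91/4 = -67/4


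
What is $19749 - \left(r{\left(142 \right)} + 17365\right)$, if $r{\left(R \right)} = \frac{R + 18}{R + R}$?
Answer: $\frac{169224}{71} \approx 2383.4$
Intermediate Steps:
$r{\left(R \right)} = \frac{18 + R}{2 R}$
$19749 - \left(r{\left(142 \right)} + 17365\right) = 19749 - \left(\frac{18 + 142}{2 \cdot 142} + 17365\right) = 19749 - \left(\frac{1}{2} \cdot \frac{1}{142} \cdot 160 + 17365\right) = 19749 - \left(\frac{40}{71} + 17365\right) = 19749 - \frac{1232955}{71} = \frac{169224}{71}$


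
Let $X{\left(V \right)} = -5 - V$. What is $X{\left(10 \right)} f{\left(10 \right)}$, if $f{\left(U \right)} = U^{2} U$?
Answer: $-15000$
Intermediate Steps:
$f{\left(U \right)} = U^{3}$
$X{\left(10 \right)} f{\left(10 \right)} = \left(-5 - 10\right) 10^{3} = \left(-5 - 10\right) 1000 = \left(-15\right) 1000 = -15000$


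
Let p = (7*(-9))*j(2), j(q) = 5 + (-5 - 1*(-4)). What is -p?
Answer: 252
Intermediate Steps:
j(q) = 4 (j(q) = 5 + (-5 + 4) = 5 - 1 = 4)
p = -252 (p = (7*(-9))*4 = -63*4 = -252)
-p = -1*(-252) = 252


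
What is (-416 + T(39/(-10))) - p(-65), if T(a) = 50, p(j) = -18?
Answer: -348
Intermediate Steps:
(-416 + T(39/(-10))) - p(-65) = (-416 + 50) - 1*(-18) = -366 + 18 = -348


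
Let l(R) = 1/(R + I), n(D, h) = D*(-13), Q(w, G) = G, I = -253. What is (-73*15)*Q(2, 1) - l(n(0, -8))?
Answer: -277034/253 ≈ -1095.0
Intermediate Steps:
n(D, h) = -13*D
l(R) = 1/(-253 + R) (l(R) = 1/(R - 253) = 1/(-253 + R))
(-73*15)*Q(2, 1) - l(n(0, -8)) = -73*15*1 - 1/(-253 - 13*0) = -1095*1 - 1/(-253 + 0) = -1095 - 1/(-253) = -1095 - 1*(-1/253) = -1095 + 1/253 = -277034/253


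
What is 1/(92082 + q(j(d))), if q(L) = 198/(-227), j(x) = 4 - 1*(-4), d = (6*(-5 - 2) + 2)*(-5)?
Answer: 227/20902416 ≈ 1.0860e-5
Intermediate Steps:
d = 200 (d = (6*(-7) + 2)*(-5) = (-42 + 2)*(-5) = -40*(-5) = 200)
j(x) = 8 (j(x) = 4 + 4 = 8)
q(L) = -198/227 (q(L) = 198*(-1/227) = -198/227)
1/(92082 + q(j(d))) = 1/(92082 - 198/227) = 1/(20902416/227) = 227/20902416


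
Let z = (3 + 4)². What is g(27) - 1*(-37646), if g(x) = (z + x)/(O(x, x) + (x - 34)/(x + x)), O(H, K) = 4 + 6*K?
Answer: 337199326/8957 ≈ 37646.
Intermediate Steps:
z = 49 (z = 7² = 49)
g(x) = (49 + x)/(4 + 6*x + (-34 + x)/(2*x)) (g(x) = (49 + x)/((4 + 6*x) + (x - 34)/(x + x)) = (49 + x)/((4 + 6*x) + (-34 + x)/((2*x))) = (49 + x)/((4 + 6*x) + (-34 + x)*(1/(2*x))) = (49 + x)/((4 + 6*x) + (-34 + x)/(2*x)) = (49 + x)/(4 + 6*x + (-34 + x)/(2*x)))
g(27) - 1*(-37646) = 2*27*(49 + 27)/(-34 + 9*27 + 12*27²) - 1*(-37646) = 2*27*76/(-34 + 243 + 12*729) + 37646 = 2*27*76/(-34 + 243 + 8748) + 37646 = 2*27*76/8957 + 37646 = 2*27*(1/8957)*76 + 37646 = 4104/8957 + 37646 = 337199326/8957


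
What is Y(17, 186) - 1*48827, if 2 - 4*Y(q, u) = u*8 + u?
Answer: -49245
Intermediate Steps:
Y(q, u) = 1/2 - 9*u/4 (Y(q, u) = 1/2 - (u*8 + u)/4 = 1/2 - (8*u + u)/4 = 1/2 - 9*u/4)
Y(17, 186) - 1*48827 = (1/2 - 9/4*186) - 1*48827 = (1/2 - 837/2) - 48827 = -418 - 48827 = -49245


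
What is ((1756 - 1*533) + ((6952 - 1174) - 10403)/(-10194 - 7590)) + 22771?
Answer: 426713921/17784 ≈ 23994.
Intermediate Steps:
((1756 - 1*533) + ((6952 - 1174) - 10403)/(-10194 - 7590)) + 22771 = ((1756 - 533) + (5778 - 10403)/(-17784)) + 22771 = (1223 - 4625*(-1/17784)) + 22771 = (1223 + 4625/17784) + 22771 = 21754457/17784 + 22771 = 426713921/17784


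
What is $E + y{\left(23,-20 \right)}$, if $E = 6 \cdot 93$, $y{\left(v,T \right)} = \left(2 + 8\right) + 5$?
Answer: $573$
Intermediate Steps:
$y{\left(v,T \right)} = 15$ ($y{\left(v,T \right)} = 10 + 5 = 15$)
$E = 558$
$E + y{\left(23,-20 \right)} = 558 + 15 = 573$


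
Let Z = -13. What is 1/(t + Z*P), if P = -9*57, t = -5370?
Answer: 1/1299 ≈ 0.00076982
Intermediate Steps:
P = -513
1/(t + Z*P) = 1/(-5370 - 13*(-513)) = 1/(-5370 + 6669) = 1/1299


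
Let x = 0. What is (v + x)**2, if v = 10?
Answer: 100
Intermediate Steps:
(v + x)**2 = (10 + 0)**2 = 10**2 = 100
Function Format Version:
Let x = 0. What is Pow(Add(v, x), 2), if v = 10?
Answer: 100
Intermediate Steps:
Pow(Add(v, x), 2) = Pow(Add(10, 0), 2) = Pow(10, 2) = 100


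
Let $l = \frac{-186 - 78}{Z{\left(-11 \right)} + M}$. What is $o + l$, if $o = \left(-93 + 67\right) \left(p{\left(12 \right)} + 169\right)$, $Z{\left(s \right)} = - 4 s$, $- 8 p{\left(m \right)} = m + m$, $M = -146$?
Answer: $- \frac{73328}{17} \approx -4313.4$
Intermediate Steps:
$p{\left(m \right)} = - \frac{m}{4}$ ($p{\left(m \right)} = - \frac{m + m}{8} = - \frac{2 m}{8} = - \frac{m}{4}$)
$l = \frac{44}{17}$ ($l = \frac{-186 - 78}{\left(-4\right) \left(-11\right) - 146} = - \frac{264}{44 - 146} = - \frac{264}{-102} = \left(-264\right) \left(- \frac{1}{102}\right) = \frac{44}{17} \approx 2.5882$)
$o = -4316$ ($o = \left(-93 + 67\right) \left(\left(- \frac{1}{4}\right) 12 + 169\right) = - 26 \left(-3 + 169\right) = \left(-26\right) 166 = -4316$)
$o + l = -4316 + \frac{44}{17} = - \frac{73328}{17}$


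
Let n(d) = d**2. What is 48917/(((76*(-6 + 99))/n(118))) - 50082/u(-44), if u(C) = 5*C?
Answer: 18775055917/194370 ≈ 96594.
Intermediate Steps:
48917/(((76*(-6 + 99))/n(118))) - 50082/u(-44) = 48917/(((76*(-6 + 99))/(118**2))) - 50082/(5*(-44)) = 48917/(((76*93)/13924)) - 50082/(-220) = 48917/((7068*(1/13924))) - 50082*(-1/220) = 48917/(1767/3481) + 25041/110 = 48917*(3481/1767) + 25041/110 = 170280077/1767 + 25041/110 = 18775055917/194370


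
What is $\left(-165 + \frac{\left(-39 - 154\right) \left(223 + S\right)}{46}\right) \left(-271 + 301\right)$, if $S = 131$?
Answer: $- \frac{1138680}{23} \approx -49508.0$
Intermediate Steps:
$\left(-165 + \frac{\left(-39 - 154\right) \left(223 + S\right)}{46}\right) \left(-271 + 301\right) = \left(-165 + \frac{\left(-39 - 154\right) \left(223 + 131\right)}{46}\right) \left(-271 + 301\right) = \left(-165 + \left(-193\right) 354 \cdot \frac{1}{46}\right) 30 = \left(-165 - \frac{34161}{23}\right) 30 = \left(- \frac{37956}{23}\right) 30 = - \frac{1138680}{23}$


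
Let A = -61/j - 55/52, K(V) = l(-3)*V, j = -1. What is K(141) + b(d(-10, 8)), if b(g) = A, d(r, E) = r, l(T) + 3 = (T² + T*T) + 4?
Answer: 142425/52 ≈ 2738.9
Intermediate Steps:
l(T) = 1 + 2*T² (l(T) = -3 + ((T² + T*T) + 4) = -3 + ((T² + T²) + 4) = -3 + (2*T² + 4) = -3 + (4 + 2*T²) = 1 + 2*T²)
K(V) = 19*V (K(V) = (1 + 2*(-3)²)*V = (1 + 2*9)*V = (1 + 18)*V = 19*V)
A = 3117/52 (A = -61/(-1) - 55/52 = -61*(-1) - 55*1/52 = 61 - 55/52 = 3117/52 ≈ 59.942)
b(g) = 3117/52
K(141) + b(d(-10, 8)) = 19*141 + 3117/52 = 2679 + 3117/52 = 142425/52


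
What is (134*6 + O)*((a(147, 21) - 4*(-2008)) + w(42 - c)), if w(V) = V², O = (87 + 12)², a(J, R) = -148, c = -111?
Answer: 331862265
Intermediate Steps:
O = 9801 (O = 99² = 9801)
(134*6 + O)*((a(147, 21) - 4*(-2008)) + w(42 - c)) = (134*6 + 9801)*((-148 - 4*(-2008)) + (42 - 1*(-111))²) = (804 + 9801)*((-148 - 1*(-8032)) + (42 + 111)²) = 10605*((-148 + 8032) + 153²) = 10605*(7884 + 23409) = 10605*31293 = 331862265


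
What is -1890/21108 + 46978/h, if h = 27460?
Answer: 19577338/12075535 ≈ 1.6212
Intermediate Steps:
-1890/21108 + 46978/h = -1890/21108 + 46978/27460 = -1890*1/21108 + 46978*(1/27460) = -315/3518 + 23489/13730 = 19577338/12075535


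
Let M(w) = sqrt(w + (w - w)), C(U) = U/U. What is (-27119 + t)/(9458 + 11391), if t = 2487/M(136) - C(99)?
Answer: -27120/20849 + 2487*sqrt(34)/1417732 ≈ -1.2906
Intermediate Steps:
C(U) = 1
M(w) = sqrt(w) (M(w) = sqrt(w + 0) = sqrt(w))
t = -1 + 2487*sqrt(34)/68 (t = 2487/(sqrt(136)) - 1*1 = 2487/((2*sqrt(34))) - 1 = 2487*(sqrt(34)/68) - 1 = 2487*sqrt(34)/68 - 1 = -1 + 2487*sqrt(34)/68 ≈ 212.26)
(-27119 + t)/(9458 + 11391) = (-27119 + (-1 + 2487*sqrt(34)/68))/(9458 + 11391) = (-27120 + 2487*sqrt(34)/68)/20849 = (-27120 + 2487*sqrt(34)/68)*(1/20849) = -27120/20849 + 2487*sqrt(34)/1417732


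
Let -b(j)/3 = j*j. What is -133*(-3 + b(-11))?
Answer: 48678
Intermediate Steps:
b(j) = -3*j² (b(j) = -3*j*j = -3*j²)
-133*(-3 + b(-11)) = -133*(-3 - 3*(-11)²) = -133*(-3 - 3*121) = -133*(-3 - 363) = -133*(-366) = 48678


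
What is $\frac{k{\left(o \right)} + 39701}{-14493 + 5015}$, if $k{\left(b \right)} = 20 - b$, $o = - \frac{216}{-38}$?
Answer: $- \frac{754591}{180082} \approx -4.1903$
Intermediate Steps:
$o = \frac{108}{19}$ ($o = \left(-216\right) \left(- \frac{1}{38}\right) = \frac{108}{19} \approx 5.6842$)
$\frac{k{\left(o \right)} + 39701}{-14493 + 5015} = \frac{\left(20 - \frac{108}{19}\right) + 39701}{-14493 + 5015} = \frac{\left(20 - \frac{108}{19}\right) + 39701}{-9478} = \left(\frac{272}{19} + 39701\right) \left(- \frac{1}{9478}\right) = \frac{754591}{19} \left(- \frac{1}{9478}\right) = - \frac{754591}{180082}$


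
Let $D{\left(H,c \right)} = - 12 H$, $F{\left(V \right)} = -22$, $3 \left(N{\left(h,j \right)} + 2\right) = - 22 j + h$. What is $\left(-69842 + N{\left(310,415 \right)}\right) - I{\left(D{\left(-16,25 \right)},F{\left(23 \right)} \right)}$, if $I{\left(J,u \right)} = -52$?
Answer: $-72732$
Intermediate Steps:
$N{\left(h,j \right)} = -2 - \frac{22 j}{3} + \frac{h}{3}$ ($N{\left(h,j \right)} = -2 + \frac{- 22 j + h}{3} = -2 + \frac{h - 22 j}{3} = -2 + \left(- \frac{22 j}{3} + \frac{h}{3}\right) = -2 - \frac{22 j}{3} + \frac{h}{3}$)
$\left(-69842 + N{\left(310,415 \right)}\right) - I{\left(D{\left(-16,25 \right)},F{\left(23 \right)} \right)} = \left(-69842 - 2942\right) - -52 = \left(-69842 - 2942\right) + 52 = -72784 + 52 = -72732$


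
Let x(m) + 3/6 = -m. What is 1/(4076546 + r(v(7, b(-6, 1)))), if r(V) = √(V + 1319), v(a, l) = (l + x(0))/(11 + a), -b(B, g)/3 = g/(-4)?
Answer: 293511312/1196512364793383 - 6*√189938/1196512364793383 ≈ 2.4530e-7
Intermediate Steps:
x(m) = -½ - m
b(B, g) = 3*g/4 (b(B, g) = -3*g/(-4) = -3*g*(-1)/4 = -(-3)*g/4 = 3*g/4)
v(a, l) = (-½ + l)/(11 + a) (v(a, l) = (l + (-½ - 1*0))/(11 + a) = (l + (-½ + 0))/(11 + a) = (l - ½)/(11 + a) = (-½ + l)/(11 + a))
r(V) = √(1319 + V)
1/(4076546 + r(v(7, b(-6, 1)))) = 1/(4076546 + √(1319 + (-½ + (¾)*1)/(11 + 7))) = 1/(4076546 + √(1319 + (-½ + ¾)/18)) = 1/(4076546 + √(1319 + (1/18)*(¼))) = 1/(4076546 + √(1319 + 1/72)) = 1/(4076546 + √(94969/72)) = 1/(4076546 + √189938/12)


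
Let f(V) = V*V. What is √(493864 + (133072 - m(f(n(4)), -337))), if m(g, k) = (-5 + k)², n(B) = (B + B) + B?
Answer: 2*√127493 ≈ 714.12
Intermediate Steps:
n(B) = 3*B (n(B) = 2*B + B = 3*B)
f(V) = V²
√(493864 + (133072 - m(f(n(4)), -337))) = √(493864 + (133072 - (-5 - 337)²)) = √(493864 + (133072 - 1*(-342)²)) = √(493864 + (133072 - 1*116964)) = √(493864 + (133072 - 116964)) = √(493864 + 16108) = √509972 = 2*√127493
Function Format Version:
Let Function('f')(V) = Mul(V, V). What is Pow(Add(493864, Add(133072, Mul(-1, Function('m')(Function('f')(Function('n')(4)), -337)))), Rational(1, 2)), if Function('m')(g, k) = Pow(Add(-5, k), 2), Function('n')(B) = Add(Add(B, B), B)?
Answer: Mul(2, Pow(127493, Rational(1, 2))) ≈ 714.12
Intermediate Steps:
Function('n')(B) = Mul(3, B) (Function('n')(B) = Add(Mul(2, B), B) = Mul(3, B))
Function('f')(V) = Pow(V, 2)
Pow(Add(493864, Add(133072, Mul(-1, Function('m')(Function('f')(Function('n')(4)), -337)))), Rational(1, 2)) = Pow(Add(493864, Add(133072, Mul(-1, Pow(Add(-5, -337), 2)))), Rational(1, 2)) = Pow(Add(493864, Add(133072, Mul(-1, Pow(-342, 2)))), Rational(1, 2)) = Pow(Add(493864, Add(133072, Mul(-1, 116964))), Rational(1, 2)) = Pow(Add(493864, Add(133072, -116964)), Rational(1, 2)) = Pow(Add(493864, 16108), Rational(1, 2)) = Pow(509972, Rational(1, 2)) = Mul(2, Pow(127493, Rational(1, 2)))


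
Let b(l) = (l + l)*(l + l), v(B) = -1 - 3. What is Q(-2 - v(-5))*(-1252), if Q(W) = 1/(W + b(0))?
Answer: -626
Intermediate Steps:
v(B) = -4
b(l) = 4*l² (b(l) = (2*l)*(2*l) = 4*l²)
Q(W) = 1/W (Q(W) = 1/(W + 4*0²) = 1/(W + 4*0) = 1/(W + 0) = 1/W)
Q(-2 - v(-5))*(-1252) = -1252/(-2 - 1*(-4)) = -1252/(-2 + 4) = -1252/2 = (½)*(-1252) = -626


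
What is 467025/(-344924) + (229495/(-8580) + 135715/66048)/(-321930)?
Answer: -354987199422429419/262192690957317120 ≈ -1.3539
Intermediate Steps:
467025/(-344924) + (229495/(-8580) + 135715/66048)/(-321930) = 467025*(-1/344924) + (229495*(-1/8580) + 135715*(1/66048))*(-1/321930) = -467025/344924 + (-45899/1716 + 135715/66048)*(-1/321930) = -467025/344924 - 233220851/9444864*(-1/321930) = -467025/344924 + 233220851/3040585067520 = -354987199422429419/262192690957317120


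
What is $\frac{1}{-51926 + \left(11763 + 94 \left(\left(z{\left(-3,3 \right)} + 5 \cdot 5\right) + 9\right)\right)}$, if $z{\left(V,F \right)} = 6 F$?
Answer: $- \frac{1}{35275} \approx -2.8349 \cdot 10^{-5}$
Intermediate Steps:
$\frac{1}{-51926 + \left(11763 + 94 \left(\left(z{\left(-3,3 \right)} + 5 \cdot 5\right) + 9\right)\right)} = \frac{1}{-51926 + \left(11763 + 94 \left(\left(6 \cdot 3 + 5 \cdot 5\right) + 9\right)\right)} = \frac{1}{-51926 + \left(11763 + 94 \left(\left(18 + 25\right) + 9\right)\right)} = \frac{1}{-51926 + \left(11763 + 94 \left(43 + 9\right)\right)} = \frac{1}{-51926 + \left(11763 + 94 \cdot 52\right)} = \frac{1}{-51926 + \left(11763 + 4888\right)} = \frac{1}{-51926 + 16651} = \frac{1}{-35275} = - \frac{1}{35275}$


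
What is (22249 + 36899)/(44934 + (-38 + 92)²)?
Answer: 9858/7975 ≈ 1.2361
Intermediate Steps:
(22249 + 36899)/(44934 + (-38 + 92)²) = 59148/(44934 + 54²) = 59148/(44934 + 2916) = 59148/47850 = 59148*(1/47850) = 9858/7975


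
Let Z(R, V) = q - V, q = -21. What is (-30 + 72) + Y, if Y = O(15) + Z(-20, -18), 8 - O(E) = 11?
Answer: 36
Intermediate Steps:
O(E) = -3 (O(E) = 8 - 1*11 = 8 - 11 = -3)
Z(R, V) = -21 - V
Y = -6 (Y = -3 + (-21 - 1*(-18)) = -3 + (-21 + 18) = -3 - 3 = -6)
(-30 + 72) + Y = (-30 + 72) - 6 = 42 - 6 = 36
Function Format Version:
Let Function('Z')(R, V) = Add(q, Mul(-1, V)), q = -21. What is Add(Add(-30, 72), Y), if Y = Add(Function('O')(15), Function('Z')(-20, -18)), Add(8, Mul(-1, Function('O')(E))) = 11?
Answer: 36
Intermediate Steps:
Function('O')(E) = -3 (Function('O')(E) = Add(8, Mul(-1, 11)) = Add(8, -11) = -3)
Function('Z')(R, V) = Add(-21, Mul(-1, V))
Y = -6 (Y = Add(-3, Add(-21, Mul(-1, -18))) = Add(-3, Add(-21, 18)) = Add(-3, -3) = -6)
Add(Add(-30, 72), Y) = Add(Add(-30, 72), -6) = Add(42, -6) = 36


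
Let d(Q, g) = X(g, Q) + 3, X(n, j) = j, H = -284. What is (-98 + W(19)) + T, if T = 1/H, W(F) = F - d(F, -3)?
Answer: -28685/284 ≈ -101.00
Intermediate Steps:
d(Q, g) = 3 + Q (d(Q, g) = Q + 3 = 3 + Q)
W(F) = -3 (W(F) = F - (3 + F) = F + (-3 - F) = -3)
T = -1/284 (T = 1/(-284) = -1/284 ≈ -0.0035211)
(-98 + W(19)) + T = (-98 - 3) - 1/284 = -101 - 1/284 = -28685/284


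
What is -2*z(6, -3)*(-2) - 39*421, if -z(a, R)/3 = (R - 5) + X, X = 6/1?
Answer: -16395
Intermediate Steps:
X = 6 (X = 6*1 = 6)
z(a, R) = -3 - 3*R (z(a, R) = -3*((R - 5) + 6) = -3*((-5 + R) + 6) = -3*(1 + R) = -3 - 3*R)
-2*z(6, -3)*(-2) - 39*421 = -2*(-3 - 3*(-3))*(-2) - 39*421 = -2*(-3 + 9)*(-2) - 16419 = -2*6*(-2) - 16419 = -12*(-2) - 16419 = 24 - 16419 = -16395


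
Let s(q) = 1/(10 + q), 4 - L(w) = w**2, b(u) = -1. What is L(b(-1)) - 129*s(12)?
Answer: -63/22 ≈ -2.8636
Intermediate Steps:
L(w) = 4 - w**2
L(b(-1)) - 129*s(12) = (4 - 1*(-1)**2) - 129/(10 + 12) = (4 - 1*1) - 129/22 = (4 - 1) - 129*1/22 = 3 - 129/22 = -63/22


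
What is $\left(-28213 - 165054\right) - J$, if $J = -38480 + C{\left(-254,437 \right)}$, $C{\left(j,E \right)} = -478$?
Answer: $-154309$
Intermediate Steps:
$J = -38958$ ($J = -38480 - 478 = -38958$)
$\left(-28213 - 165054\right) - J = \left(-28213 - 165054\right) - -38958 = -193267 + 38958 = -154309$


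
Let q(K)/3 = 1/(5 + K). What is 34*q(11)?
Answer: 51/8 ≈ 6.3750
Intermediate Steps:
q(K) = 3/(5 + K)
34*q(11) = 34*(3/(5 + 11)) = 34*(3/16) = 51/8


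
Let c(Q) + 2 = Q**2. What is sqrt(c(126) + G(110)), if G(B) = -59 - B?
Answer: 3*sqrt(1745) ≈ 125.32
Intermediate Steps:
c(Q) = -2 + Q**2
sqrt(c(126) + G(110)) = sqrt((-2 + 126**2) + (-59 - 1*110)) = sqrt((-2 + 15876) + (-59 - 110)) = sqrt(15874 - 169) = sqrt(15705) = 3*sqrt(1745)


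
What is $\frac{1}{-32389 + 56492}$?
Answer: $\frac{1}{24103} \approx 4.1489 \cdot 10^{-5}$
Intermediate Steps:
$\frac{1}{-32389 + 56492} = \frac{1}{24103}$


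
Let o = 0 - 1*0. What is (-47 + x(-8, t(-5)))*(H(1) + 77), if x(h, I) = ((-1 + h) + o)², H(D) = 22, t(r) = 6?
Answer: 3366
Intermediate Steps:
o = 0 (o = 0 + 0 = 0)
x(h, I) = (-1 + h)² (x(h, I) = ((-1 + h) + 0)² = (-1 + h)²)
(-47 + x(-8, t(-5)))*(H(1) + 77) = (-47 + (-1 - 8)²)*(22 + 77) = (-47 + (-9)²)*99 = (-47 + 81)*99 = 34*99 = 3366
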